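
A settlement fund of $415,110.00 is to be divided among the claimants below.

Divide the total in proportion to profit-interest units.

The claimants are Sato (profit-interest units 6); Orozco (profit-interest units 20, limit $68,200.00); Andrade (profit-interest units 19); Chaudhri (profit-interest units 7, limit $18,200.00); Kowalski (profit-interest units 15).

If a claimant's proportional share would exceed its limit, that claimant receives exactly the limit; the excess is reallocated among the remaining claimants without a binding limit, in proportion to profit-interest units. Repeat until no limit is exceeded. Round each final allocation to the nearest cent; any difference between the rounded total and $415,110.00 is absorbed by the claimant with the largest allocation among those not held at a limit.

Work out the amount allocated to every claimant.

Sato: $49,306.50; Orozco: $68,200.00; Andrade: $156,137.25; Chaudhri: $18,200.00; Kowalski: $123,266.25

Combined profit-interest units = 67.
Proportional shares (ignoring caps): Sato 37,174.0299; Orozco 123,913.4328; Andrade 117,717.7612; Chaudhri 43,369.7015; Kowalski 92,935.0746.
Cap binds for Orozco ($68,200.00), Chaudhri ($18,200.00); residual $328,710.00 reallocated over remaining profit-interest units 40.
Redistributed shares: Sato 49,306.5000 → $49,306.50; Andrade 156,137.2500 → $156,137.25; Kowalski 123,266.2500 → $123,266.25.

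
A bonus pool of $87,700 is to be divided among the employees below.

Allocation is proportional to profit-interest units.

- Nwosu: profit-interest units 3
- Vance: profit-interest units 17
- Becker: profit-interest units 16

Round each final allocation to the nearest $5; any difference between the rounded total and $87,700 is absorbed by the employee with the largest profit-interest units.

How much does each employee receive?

Nwosu: $7,310 | Vance: $41,410 | Becker: $38,980

Combined profit-interest units = 36.
Raw shares: Nwosu 3/36 × $87,700 = 7,308.33; Vance 17/36 × $87,700 = 41,413.89; Becker 16/36 × $87,700 = 38,977.78.
Rounded to nearest $5: Nwosu $7,310; Vance $41,415; Becker $38,980. Sum = $87,705.
Difference $87,700 − $87,705 = −$5 applied to largest profit-interest units (Vance): Vance becomes $41,410.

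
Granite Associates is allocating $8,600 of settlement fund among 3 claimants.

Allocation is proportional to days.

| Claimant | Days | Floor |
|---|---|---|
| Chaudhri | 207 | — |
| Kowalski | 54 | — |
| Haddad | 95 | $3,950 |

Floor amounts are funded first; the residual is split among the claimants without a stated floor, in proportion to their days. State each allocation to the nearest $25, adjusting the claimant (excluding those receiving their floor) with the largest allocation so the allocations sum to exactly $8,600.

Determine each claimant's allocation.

Chaudhri: $3,700 · Kowalski: $950 · Haddad: $3,950

Guaranteed amounts: Haddad $3,950. Balance $4,650.
Balance split over remaining days 261: Chaudhri 3,687.93 → $3,700; Kowalski 962.07 → $950.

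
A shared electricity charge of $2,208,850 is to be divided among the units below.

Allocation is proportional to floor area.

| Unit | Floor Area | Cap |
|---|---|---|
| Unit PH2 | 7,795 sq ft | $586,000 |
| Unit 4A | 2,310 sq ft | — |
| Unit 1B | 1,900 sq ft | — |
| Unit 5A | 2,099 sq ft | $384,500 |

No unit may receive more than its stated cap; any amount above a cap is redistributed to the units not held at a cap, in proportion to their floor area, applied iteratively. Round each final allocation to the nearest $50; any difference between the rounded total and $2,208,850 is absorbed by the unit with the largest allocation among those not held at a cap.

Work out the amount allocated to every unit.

Unit PH2: $586,000 | Unit 4A: $679,450 | Unit 1B: $558,900 | Unit 5A: $384,500

Floor area total: 14,104.
Proportional shares (ignoring caps): Unit PH2 1,220,787.42; Unit 4A 361,772.79; Unit 1B 297,562.04; Unit 5A 328,727.75.
Capped: Unit PH2 ($586,000); balance $1,622,850 reallocated over remaining floor area 6,309.
Capped: Unit 5A ($384,500); balance $1,238,350 reallocated over remaining floor area 4,210.
Redistributed shares: Unit 4A 679,474.70 → $679,450; Unit 1B 558,875.30 → $558,900.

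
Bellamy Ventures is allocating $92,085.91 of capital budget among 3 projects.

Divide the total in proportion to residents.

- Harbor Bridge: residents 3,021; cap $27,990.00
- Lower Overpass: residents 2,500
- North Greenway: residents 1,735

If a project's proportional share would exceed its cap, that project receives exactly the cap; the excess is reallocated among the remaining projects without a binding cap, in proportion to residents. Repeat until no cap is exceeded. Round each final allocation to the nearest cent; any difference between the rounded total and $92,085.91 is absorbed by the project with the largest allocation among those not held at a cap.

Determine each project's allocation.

Harbor Bridge: $27,990.00 · Lower Overpass: $37,837.02 · North Greenway: $26,258.89

Residents total: 7,256.
Unconstrained shares: Harbor Bridge 38,339.5168; Lower Overpass 31,727.5048; North Greenway 22,018.8883.
Cap binds for Harbor Bridge ($27,990.00); remaining pool $64,095.91 reallocated over remaining residents 4,235.
Shares after redistribution: Lower Overpass 37,837.0189 → $37,837.02; North Greenway 26,258.8911 → $26,258.89.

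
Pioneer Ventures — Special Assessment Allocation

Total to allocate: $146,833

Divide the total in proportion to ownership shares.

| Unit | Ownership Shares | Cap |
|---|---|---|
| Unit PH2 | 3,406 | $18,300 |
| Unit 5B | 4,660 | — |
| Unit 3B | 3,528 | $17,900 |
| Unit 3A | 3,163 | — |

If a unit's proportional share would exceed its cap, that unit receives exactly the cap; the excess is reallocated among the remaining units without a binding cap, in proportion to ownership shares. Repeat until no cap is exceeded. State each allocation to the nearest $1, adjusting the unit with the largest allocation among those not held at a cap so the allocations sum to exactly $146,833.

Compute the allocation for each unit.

Total ownership shares = 14,757.
Pro-rata shares before constraints: Unit PH2 33,889.90; Unit 5B 46,367.27; Unit 3B 35,103.80; Unit 3A 31,472.03.
Capped: Unit PH2 ($18,300), Unit 3B ($17,900); remaining pool $110,633 reallocated over remaining ownership shares 7,823.
Shares after redistribution: Unit 5B 65,901.80 → $65,902; Unit 3A 44,731.20 → $44,731.

Unit PH2: $18,300; Unit 5B: $65,902; Unit 3B: $17,900; Unit 3A: $44,731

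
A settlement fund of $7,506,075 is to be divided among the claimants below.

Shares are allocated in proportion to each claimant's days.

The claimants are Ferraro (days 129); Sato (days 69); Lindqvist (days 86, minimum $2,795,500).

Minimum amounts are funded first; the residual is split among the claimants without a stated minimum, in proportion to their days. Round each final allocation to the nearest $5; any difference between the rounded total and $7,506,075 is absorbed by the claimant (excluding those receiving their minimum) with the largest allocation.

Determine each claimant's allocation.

Ferraro: $3,069,010 | Sato: $1,641,565 | Lindqvist: $2,795,500

Guaranteed amounts: Lindqvist $2,795,500. Residual $4,710,575.
Residual split over remaining days 198: Ferraro 3,069,010.98 → $3,069,010; Sato 1,641,564.02 → $1,641,565.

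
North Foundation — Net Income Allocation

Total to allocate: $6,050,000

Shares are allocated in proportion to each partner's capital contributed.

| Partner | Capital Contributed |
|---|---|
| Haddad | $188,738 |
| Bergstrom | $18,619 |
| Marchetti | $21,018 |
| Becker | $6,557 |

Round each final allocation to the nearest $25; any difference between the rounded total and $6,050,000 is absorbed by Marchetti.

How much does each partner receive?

Haddad: $4,860,400; Bergstrom: $479,475; Marchetti: $541,275; Becker: $168,850

Sum of capital contributed: 234,932.
Raw shares: Haddad 188,738/234,932 × $6,050,000 = 4,860,405.99; Bergstrom 18,619/234,932 × $6,050,000 = 479,478.96; Marchetti 21,018/234,932 × $6,050,000 = 541,258.32; Becker 6,557/234,932 × $6,050,000 = 168,856.73.
After rounding ($25): Haddad $4,860,400; Bergstrom $479,475; Marchetti $541,250; Becker $168,850. Sum = $6,049,975.
Difference $6,050,000 − $6,049,975 = +$25 applied to Marchetti: Marchetti becomes $541,275.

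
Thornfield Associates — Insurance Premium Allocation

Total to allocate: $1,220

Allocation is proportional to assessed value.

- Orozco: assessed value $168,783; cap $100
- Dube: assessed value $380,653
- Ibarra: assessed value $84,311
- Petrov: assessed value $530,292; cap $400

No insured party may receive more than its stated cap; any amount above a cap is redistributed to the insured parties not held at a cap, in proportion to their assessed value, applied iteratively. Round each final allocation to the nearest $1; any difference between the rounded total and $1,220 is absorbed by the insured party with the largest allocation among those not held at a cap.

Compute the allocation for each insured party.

Sum of assessed value: 1,164,039.
Proportional shares (ignoring caps): Orozco 176.90; Dube 398.95; Ibarra 88.36; Petrov 555.79.
Capped: Orozco ($100), Petrov ($400); balance $720 reallocated over remaining assessed value 464,964.
Shares after redistribution: Dube 589.44 → $589; Ibarra 130.56 → $131.

Orozco: $100; Dube: $589; Ibarra: $131; Petrov: $400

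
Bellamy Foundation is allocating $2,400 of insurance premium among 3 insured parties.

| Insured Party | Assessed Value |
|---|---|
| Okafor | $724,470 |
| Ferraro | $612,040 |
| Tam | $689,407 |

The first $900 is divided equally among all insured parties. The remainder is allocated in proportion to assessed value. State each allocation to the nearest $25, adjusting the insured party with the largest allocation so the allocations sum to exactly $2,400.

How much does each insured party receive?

Okafor: $850 · Ferraro: $750 · Tam: $800

First tranche $900 split equally: $300 each.
Remainder $1,500 by assessed value (total 2,025,917): Okafor 536.40 → $525; Ferraro 453.16 → $450; Tam 510.44 → $500.
Rounding difference +$25 on remainder applied to Okafor.
Totals: Okafor $300 + $550 = $850; Ferraro $300 + $450 = $750; Tam $300 + $500 = $800.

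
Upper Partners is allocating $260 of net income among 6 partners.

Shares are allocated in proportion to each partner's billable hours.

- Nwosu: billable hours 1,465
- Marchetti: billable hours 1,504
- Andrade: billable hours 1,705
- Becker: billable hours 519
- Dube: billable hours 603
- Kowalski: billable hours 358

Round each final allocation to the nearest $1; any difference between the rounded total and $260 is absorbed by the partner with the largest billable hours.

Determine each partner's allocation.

Total billable hours = 1,465 + 1,504 + 1,705 + 519 + 603 + 358 = 6,154.
Raw shares: Nwosu 61.89; Marchetti 63.54; Andrade 72.03; Becker 21.93; Dube 25.48; Kowalski 15.13.
Rounded to nearest $1: Nwosu $62; Marchetti $64; Andrade $72; Becker $22; Dube $25; Kowalski $15. Sum = $260.
Rounded total matches; no reconciliation needed.

Nwosu: $62; Marchetti: $64; Andrade: $72; Becker: $22; Dube: $25; Kowalski: $15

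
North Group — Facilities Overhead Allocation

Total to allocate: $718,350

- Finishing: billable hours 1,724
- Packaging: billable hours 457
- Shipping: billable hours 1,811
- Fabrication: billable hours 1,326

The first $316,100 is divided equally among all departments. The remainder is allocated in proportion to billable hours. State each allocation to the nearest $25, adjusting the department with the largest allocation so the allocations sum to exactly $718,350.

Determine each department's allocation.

Finishing: $209,425 | Packaging: $113,600 | Shipping: $216,000 | Fabrication: $179,325

$316,100 shared equally gives $79,025 per department.
Remainder $402,250 by billable hours (total 5,318): Finishing 130,402.22 → $130,400; Packaging 34,567.18 → $34,575; Shipping 136,982.84 → $136,975; Fabrication 100,297.76 → $100,300.
Totals: Finishing $79,025 + $130,400 = $209,425; Packaging $79,025 + $34,575 = $113,600; Shipping $79,025 + $136,975 = $216,000; Fabrication $79,025 + $100,300 = $179,325.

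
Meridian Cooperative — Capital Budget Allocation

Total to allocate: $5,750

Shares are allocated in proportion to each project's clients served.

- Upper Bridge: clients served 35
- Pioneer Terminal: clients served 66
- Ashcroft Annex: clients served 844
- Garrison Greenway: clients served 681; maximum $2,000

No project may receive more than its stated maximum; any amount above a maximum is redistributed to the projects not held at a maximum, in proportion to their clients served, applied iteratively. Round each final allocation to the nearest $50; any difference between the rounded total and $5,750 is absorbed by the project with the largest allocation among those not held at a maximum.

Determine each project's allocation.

Upper Bridge: $150; Pioneer Terminal: $250; Ashcroft Annex: $3,350; Garrison Greenway: $2,000

Combined clients served = 1,626.
Proportional shares (ignoring caps): Upper Bridge 123.77; Pioneer Terminal 233.39; Ashcroft Annex 2,984.62; Garrison Greenway 2,408.21.
Capped: Garrison Greenway ($2,000); remaining pool $3,750 reallocated over remaining clients served 945.
Remaining shares: Upper Bridge 138.89 → $150; Pioneer Terminal 261.90 → $250; Ashcroft Annex 3,349.21 → $3,350.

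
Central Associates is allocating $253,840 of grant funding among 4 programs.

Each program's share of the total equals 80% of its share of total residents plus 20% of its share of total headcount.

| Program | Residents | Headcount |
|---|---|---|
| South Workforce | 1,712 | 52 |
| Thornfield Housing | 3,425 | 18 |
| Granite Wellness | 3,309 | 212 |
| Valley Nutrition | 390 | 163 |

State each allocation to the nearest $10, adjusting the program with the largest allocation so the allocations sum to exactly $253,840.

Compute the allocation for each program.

Totals — residents 8,836, headcount 445.
Composite weights (80% residents + 20% headcount): South Workforce 0.1784; Thornfield Housing 0.3182; Granite Wellness 0.3949; Valley Nutrition 0.1086.
Raw shares: South Workforce 45,278.22; Thornfield Housing 80,768.07; Granite Wellness 100,234.68; Valley Nutrition 27,559.03.
After rounding ($10): South Workforce $45,280; Thornfield Housing $80,770; Granite Wellness $100,230; Valley Nutrition $27,560. Sum = $253,840.
Sum already equals the total — no adjustment.

South Workforce: $45,280 | Thornfield Housing: $80,770 | Granite Wellness: $100,230 | Valley Nutrition: $27,560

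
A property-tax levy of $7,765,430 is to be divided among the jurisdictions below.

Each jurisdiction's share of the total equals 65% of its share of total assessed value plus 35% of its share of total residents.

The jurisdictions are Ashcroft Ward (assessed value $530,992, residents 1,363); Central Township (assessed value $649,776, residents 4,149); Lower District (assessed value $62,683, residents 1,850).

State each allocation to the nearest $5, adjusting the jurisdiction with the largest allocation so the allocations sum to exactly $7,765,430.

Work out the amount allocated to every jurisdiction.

Ashcroft Ward: $2,658,645; Central Township: $4,169,355; Lower District: $937,430

Assessed value total 1,243,451; residents total 7,362.
Combined weights (65% assessed value + 35% residents): Ashcroft Ward 0.3424; Central Township 0.5369; Lower District 0.1207.
Unrounded shares: Ashcroft Ward 2,658,642.91; Central Township 4,169,356.21; Lower District 937,430.87.
After rounding ($5): Ashcroft Ward $2,658,645; Central Township $4,169,355; Lower District $937,430. Sum = $7,765,430.
No rounding difference to absorb.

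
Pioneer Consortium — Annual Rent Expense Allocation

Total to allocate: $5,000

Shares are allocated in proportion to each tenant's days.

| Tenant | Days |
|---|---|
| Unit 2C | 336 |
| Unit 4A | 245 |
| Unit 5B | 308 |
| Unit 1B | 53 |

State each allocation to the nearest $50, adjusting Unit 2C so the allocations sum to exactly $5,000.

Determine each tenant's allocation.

Combined days = 942.
Unrounded shares: Unit 2C 336/942 × $5,000 = 1,783.44; Unit 4A 245/942 × $5,000 = 1,300.42; Unit 5B 308/942 × $5,000 = 1,634.82; Unit 1B 53/942 × $5,000 = 281.32.
After rounding ($50): Unit 2C $1,800; Unit 4A $1,300; Unit 5B $1,650; Unit 1B $300. Sum = $5,050.
Difference $5,000 − $5,050 = −$50 applied to Unit 2C: Unit 2C becomes $1,750.

Unit 2C: $1,750 | Unit 4A: $1,300 | Unit 5B: $1,650 | Unit 1B: $300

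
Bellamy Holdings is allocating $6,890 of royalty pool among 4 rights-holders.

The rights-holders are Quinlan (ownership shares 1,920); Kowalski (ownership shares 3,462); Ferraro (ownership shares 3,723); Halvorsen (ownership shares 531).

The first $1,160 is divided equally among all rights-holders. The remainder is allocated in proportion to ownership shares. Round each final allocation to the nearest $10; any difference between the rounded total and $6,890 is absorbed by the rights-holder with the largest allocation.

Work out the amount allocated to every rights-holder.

Equal tier: $1,160 ÷ 4 = $290 apiece.
Remainder $5,730 by ownership shares (total 9,636): Quinlan 1,141.72 → $1,140; Kowalski 2,058.66 → $2,060; Ferraro 2,213.86 → $2,210; Halvorsen 315.76 → $320.
Totals: Quinlan $290 + $1,140 = $1,430; Kowalski $290 + $2,060 = $2,350; Ferraro $290 + $2,210 = $2,500; Halvorsen $290 + $320 = $610.

Quinlan: $1,430; Kowalski: $2,350; Ferraro: $2,500; Halvorsen: $610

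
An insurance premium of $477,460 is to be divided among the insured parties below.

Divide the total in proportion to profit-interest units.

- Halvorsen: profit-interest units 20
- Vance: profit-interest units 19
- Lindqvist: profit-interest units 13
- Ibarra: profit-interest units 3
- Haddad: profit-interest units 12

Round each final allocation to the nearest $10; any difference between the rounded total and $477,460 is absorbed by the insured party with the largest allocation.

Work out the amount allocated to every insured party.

Halvorsen: $142,520; Vance: $135,400; Lindqvist: $92,640; Ibarra: $21,380; Haddad: $85,520

Sum of profit-interest units: 67.
Proportional shares: Halvorsen 20/67 × $477,460 = 142,525.37; Vance 19/67 × $477,460 = 135,399.10; Lindqvist 13/67 × $477,460 = 92,641.49; Ibarra 3/67 × $477,460 = 21,378.81; Haddad 12/67 × $477,460 = 85,515.22.
At nearest $10: Halvorsen $142,530; Vance $135,400; Lindqvist $92,640; Ibarra $21,380; Haddad $85,520. Sum = $477,470.
Difference $477,460 − $477,470 = −$10 applied to largest allocation (Halvorsen): Halvorsen becomes $142,520.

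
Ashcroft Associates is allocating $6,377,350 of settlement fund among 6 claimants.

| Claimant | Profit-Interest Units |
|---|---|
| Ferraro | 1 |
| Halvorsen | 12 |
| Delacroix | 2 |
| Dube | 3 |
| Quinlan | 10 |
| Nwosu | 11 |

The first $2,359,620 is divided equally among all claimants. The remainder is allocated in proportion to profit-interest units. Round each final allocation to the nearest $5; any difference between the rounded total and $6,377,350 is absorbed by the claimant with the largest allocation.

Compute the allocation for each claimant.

$2,359,620 shared equally gives $393,270 per claimant.
Remainder $4,017,730 by profit-interest units (total 39): Ferraro 103,018.72 → $103,020; Halvorsen 1,236,224.62 → $1,236,225; Delacroix 206,037.44 → $206,035; Dube 309,056.15 → $309,055; Quinlan 1,030,187.18 → $1,030,185; Nwosu 1,133,205.90 → $1,133,205.
Rounding difference +$5 on remainder applied to Halvorsen.
Totals: Ferraro $393,270 + $103,020 = $496,290; Halvorsen $393,270 + $1,236,230 = $1,629,500; Delacroix $393,270 + $206,035 = $599,305; Dube $393,270 + $309,055 = $702,325; Quinlan $393,270 + $1,030,185 = $1,423,455; Nwosu $393,270 + $1,133,205 = $1,526,475.

Ferraro: $496,290; Halvorsen: $1,629,500; Delacroix: $599,305; Dube: $702,325; Quinlan: $1,423,455; Nwosu: $1,526,475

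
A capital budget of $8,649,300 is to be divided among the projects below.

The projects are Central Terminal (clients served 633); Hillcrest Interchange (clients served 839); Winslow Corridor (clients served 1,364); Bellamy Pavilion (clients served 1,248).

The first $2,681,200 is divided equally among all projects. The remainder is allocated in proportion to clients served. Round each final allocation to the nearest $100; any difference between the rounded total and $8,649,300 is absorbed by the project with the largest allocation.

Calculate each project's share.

Equal tier: $2,681,200 ÷ 4 = $670,300 apiece.
Remainder $5,968,100 by clients served (total 4,084): Central Terminal 925,026.27 → $925,000; Hillcrest Interchange 1,226,061.68 → $1,226,100; Winslow Corridor 1,993,263.57 → $1,993,300; Bellamy Pavilion 1,823,748.48 → $1,823,700.
Totals: Central Terminal $670,300 + $925,000 = $1,595,300; Hillcrest Interchange $670,300 + $1,226,100 = $1,896,400; Winslow Corridor $670,300 + $1,993,300 = $2,663,600; Bellamy Pavilion $670,300 + $1,823,700 = $2,494,000.

Central Terminal: $1,595,300 | Hillcrest Interchange: $1,896,400 | Winslow Corridor: $2,663,600 | Bellamy Pavilion: $2,494,000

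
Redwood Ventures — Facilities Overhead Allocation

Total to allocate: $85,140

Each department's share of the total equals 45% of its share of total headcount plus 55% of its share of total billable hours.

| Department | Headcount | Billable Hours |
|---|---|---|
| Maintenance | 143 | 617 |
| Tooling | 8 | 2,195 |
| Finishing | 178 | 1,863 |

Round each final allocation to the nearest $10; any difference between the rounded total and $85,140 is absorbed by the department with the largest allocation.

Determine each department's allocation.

Totals — headcount 329, billable hours 4,675.
Composite weights (45% headcount + 55% billable hours): Maintenance 0.2682; Tooling 0.2692; Finishing 0.4626.
Proportional shares: Maintenance 22,832.93; Tooling 22,917.78; Finishing 39,389.30.
After rounding ($10): Maintenance $22,830; Tooling $22,920; Finishing $39,390. Sum = $85,140.
Rounded total matches; no reconciliation needed.

Maintenance: $22,830 · Tooling: $22,920 · Finishing: $39,390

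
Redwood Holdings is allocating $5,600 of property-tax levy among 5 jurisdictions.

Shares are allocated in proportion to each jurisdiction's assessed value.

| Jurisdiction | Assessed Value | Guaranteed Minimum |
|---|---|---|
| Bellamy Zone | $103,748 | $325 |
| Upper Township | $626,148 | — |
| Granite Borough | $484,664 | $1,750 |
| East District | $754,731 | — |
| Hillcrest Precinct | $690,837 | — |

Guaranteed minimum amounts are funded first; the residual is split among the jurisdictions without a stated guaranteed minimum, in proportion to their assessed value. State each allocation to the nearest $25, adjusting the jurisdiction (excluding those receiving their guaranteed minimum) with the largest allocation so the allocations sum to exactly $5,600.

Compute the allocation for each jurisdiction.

Bellamy Zone: $325 · Upper Township: $1,075 · Granite Borough: $1,750 · East District: $1,275 · Hillcrest Precinct: $1,175

Fund the minimums — Bellamy Zone $325; Granite Borough $1,750. Balance $3,525.
Balance split over remaining assessed value 2,071,716: Upper Township 1,065.38 → $1,075; East District 1,284.17 → $1,275; Hillcrest Precinct 1,175.45 → $1,175.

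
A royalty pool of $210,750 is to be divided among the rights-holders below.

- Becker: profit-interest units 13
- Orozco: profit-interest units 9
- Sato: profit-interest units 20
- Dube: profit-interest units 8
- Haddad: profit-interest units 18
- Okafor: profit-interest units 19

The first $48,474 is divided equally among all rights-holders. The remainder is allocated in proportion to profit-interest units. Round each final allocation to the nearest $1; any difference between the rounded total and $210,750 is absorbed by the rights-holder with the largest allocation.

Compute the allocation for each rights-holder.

Becker: $32,327 | Orozco: $24,866 | Sato: $45,384 | Dube: $23,001 | Haddad: $41,653 | Okafor: $43,519

First tranche $48,474 split equally: $8,079 each.
Remainder $162,276 by profit-interest units (total 87): Becker 24,248.14 → $24,248; Orozco 16,787.17 → $16,787; Sato 37,304.83 → $37,305; Dube 14,921.93 → $14,922; Haddad 33,574.34 → $33,574; Okafor 35,439.59 → $35,440.
Totals: Becker $8,079 + $24,248 = $32,327; Orozco $8,079 + $16,787 = $24,866; Sato $8,079 + $37,305 = $45,384; Dube $8,079 + $14,922 = $23,001; Haddad $8,079 + $33,574 = $41,653; Okafor $8,079 + $35,440 = $43,519.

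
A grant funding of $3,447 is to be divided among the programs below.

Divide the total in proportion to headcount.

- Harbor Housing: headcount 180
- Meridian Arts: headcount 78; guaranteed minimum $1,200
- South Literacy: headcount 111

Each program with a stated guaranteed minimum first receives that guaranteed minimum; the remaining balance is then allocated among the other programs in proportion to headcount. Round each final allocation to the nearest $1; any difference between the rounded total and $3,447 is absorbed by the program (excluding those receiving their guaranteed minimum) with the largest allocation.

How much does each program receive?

Harbor Housing: $1,390 · Meridian Arts: $1,200 · South Literacy: $857

Minimums first: Meridian Arts $1,200. Remaining pool $2,247.
Remaining pool split over remaining headcount 291: Harbor Housing 1,389.90 → $1,390; South Literacy 857.10 → $857.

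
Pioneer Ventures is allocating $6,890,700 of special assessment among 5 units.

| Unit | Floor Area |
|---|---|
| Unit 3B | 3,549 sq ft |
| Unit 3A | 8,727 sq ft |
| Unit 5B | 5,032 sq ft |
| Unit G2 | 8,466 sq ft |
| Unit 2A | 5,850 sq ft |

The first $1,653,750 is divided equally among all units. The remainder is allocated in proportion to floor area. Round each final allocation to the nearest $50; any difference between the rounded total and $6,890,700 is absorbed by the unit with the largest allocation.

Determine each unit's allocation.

$1,653,750 shared equally gives $330,750 per unit.
Remainder $5,236,950 by floor area (total 31,624): Unit 3B 587,716.15 → $587,700; Unit 3A 1,445,195.50 → $1,445,200; Unit 5B 833,301.68 → $833,300; Unit G2 1,401,973.78 → $1,401,950; Unit 2A 968,762.89 → $968,750.
Rounding difference +$50 on remainder applied to Unit 3A.
Totals: Unit 3B $330,750 + $587,700 = $918,450; Unit 3A $330,750 + $1,445,250 = $1,776,000; Unit 5B $330,750 + $833,300 = $1,164,050; Unit G2 $330,750 + $1,401,950 = $1,732,700; Unit 2A $330,750 + $968,750 = $1,299,500.

Unit 3B: $918,450 · Unit 3A: $1,776,000 · Unit 5B: $1,164,050 · Unit G2: $1,732,700 · Unit 2A: $1,299,500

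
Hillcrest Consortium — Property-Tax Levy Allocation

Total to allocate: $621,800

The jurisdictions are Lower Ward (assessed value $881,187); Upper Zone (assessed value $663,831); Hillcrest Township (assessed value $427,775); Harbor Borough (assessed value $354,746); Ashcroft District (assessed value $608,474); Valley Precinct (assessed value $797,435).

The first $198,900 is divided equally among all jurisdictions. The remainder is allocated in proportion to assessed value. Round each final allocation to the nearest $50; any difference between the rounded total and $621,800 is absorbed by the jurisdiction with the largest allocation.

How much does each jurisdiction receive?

First tranche $198,900 split equally: $33,150 each.
Remainder $422,900 by assessed value (total 3,733,448): Lower Ward 99,814.97 → $99,800; Upper Zone 75,194.33 → $75,200; Hillcrest Township 48,455.49 → $48,450; Harbor Borough 40,183.25 → $40,200; Ashcroft District 68,923.86 → $68,900; Valley Precinct 90,328.10 → $90,350.
Totals: Lower Ward $33,150 + $99,800 = $132,950; Upper Zone $33,150 + $75,200 = $108,350; Hillcrest Township $33,150 + $48,450 = $81,600; Harbor Borough $33,150 + $40,200 = $73,350; Ashcroft District $33,150 + $68,900 = $102,050; Valley Precinct $33,150 + $90,350 = $123,500.

Lower Ward: $132,950 | Upper Zone: $108,350 | Hillcrest Township: $81,600 | Harbor Borough: $73,350 | Ashcroft District: $102,050 | Valley Precinct: $123,500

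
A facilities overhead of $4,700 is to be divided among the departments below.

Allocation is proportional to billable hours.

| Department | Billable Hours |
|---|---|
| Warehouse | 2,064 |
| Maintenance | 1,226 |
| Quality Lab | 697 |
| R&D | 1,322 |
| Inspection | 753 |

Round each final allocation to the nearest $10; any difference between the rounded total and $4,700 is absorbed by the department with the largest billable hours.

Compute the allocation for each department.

Warehouse: $1,610 · Maintenance: $950 · Quality Lab: $540 · R&D: $1,020 · Inspection: $580

Combined billable hours = 6,062.
Pro-rata amounts: Warehouse 2,064/6,062 × $4,700 = 1,600.26; Maintenance 1,226/6,062 × $4,700 = 950.54; Quality Lab 697/6,062 × $4,700 = 540.40; R&D 1,322/6,062 × $4,700 = 1,024.98; Inspection 753/6,062 × $4,700 = 583.82.
After rounding ($10): Warehouse $1,600; Maintenance $950; Quality Lab $540; R&D $1,020; Inspection $580. Sum = $4,690.
Difference $4,700 − $4,690 = +$10 applied to largest billable hours (Warehouse): Warehouse becomes $1,610.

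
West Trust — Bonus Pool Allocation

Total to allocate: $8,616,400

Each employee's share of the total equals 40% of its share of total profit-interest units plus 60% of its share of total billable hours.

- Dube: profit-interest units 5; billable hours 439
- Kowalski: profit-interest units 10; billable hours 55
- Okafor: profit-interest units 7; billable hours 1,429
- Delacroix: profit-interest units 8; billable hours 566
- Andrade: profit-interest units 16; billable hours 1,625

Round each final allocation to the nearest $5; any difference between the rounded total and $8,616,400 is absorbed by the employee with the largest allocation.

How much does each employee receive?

Dube: $926,295; Kowalski: $818,370; Okafor: $2,320,225; Delacroix: $1,310,665; Andrade: $3,240,845

Profit-interest units total 46; billable hours total 4,114.
Composite weights (40% profit-interest units + 60% billable hours): Dube 0.1075; Kowalski 0.0950; Okafor 0.2693; Delacroix 0.1521; Andrade 0.3761.
Raw shares: Dube 926,293.51; Kowalski 818,367.68; Okafor 2,320,223.08; Delacroix 1,310,663.15; Andrade 3,240,852.58.
At nearest $5: Dube $926,295; Kowalski $818,370; Okafor $2,320,225; Delacroix $1,310,665; Andrade $3,240,855. Sum = $8,616,410.
Difference $8,616,400 − $8,616,410 = −$10 applied to largest allocation (Andrade): Andrade becomes $3,240,845.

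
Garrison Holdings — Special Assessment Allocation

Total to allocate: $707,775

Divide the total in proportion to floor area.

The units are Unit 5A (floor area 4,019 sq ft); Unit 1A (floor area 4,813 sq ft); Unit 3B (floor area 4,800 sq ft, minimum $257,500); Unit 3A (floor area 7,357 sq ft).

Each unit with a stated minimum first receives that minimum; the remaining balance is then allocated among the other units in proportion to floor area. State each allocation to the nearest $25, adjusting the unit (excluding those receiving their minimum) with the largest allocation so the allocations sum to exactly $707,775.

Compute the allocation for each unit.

Unit 5A: $111,775; Unit 1A: $133,875; Unit 3B: $257,500; Unit 3A: $204,625

Fund the minimums — Unit 3B $257,500. Remaining pool $450,275.
Remaining pool split over remaining floor area 16,189: Unit 5A 111,783.01 → $111,775; Unit 1A 133,867.04 → $133,875; Unit 3A 204,624.94 → $204,625.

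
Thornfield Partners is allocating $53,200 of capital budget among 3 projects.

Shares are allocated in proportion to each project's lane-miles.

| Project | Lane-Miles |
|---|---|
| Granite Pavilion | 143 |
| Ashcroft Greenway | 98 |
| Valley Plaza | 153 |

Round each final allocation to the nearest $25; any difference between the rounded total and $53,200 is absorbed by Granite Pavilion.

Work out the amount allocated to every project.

Granite Pavilion: $19,325; Ashcroft Greenway: $13,225; Valley Plaza: $20,650

Lane-miles total: 394.
Proportional shares: Granite Pavilion 143/394 × $53,200 = 19,308.63; Ashcroft Greenway 98/394 × $53,200 = 13,232.49; Valley Plaza 153/394 × $53,200 = 20,658.88.
After rounding ($25): Granite Pavilion $19,300; Ashcroft Greenway $13,225; Valley Plaza $20,650. Sum = $53,175.
Difference $53,200 − $53,175 = +$25 applied to Granite Pavilion: Granite Pavilion becomes $19,325.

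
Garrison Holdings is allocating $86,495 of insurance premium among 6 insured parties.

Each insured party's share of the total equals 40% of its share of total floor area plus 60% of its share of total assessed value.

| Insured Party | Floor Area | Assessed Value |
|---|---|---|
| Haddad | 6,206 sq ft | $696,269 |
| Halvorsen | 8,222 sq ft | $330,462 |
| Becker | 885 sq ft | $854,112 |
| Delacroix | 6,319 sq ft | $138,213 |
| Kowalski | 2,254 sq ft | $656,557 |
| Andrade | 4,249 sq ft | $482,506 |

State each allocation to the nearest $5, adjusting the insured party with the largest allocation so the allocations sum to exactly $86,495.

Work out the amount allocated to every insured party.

Floor area total 28,135; assessed value total 3,158,119.
Composite weights (40% floor area + 60% assessed value): Haddad 0.2205; Halvorsen 0.1797; Becker 0.1749; Delacroix 0.1161; Kowalski 0.1568; Andrade 0.1521.
Proportional shares: Haddad 19,073.31; Halvorsen 15,541.15; Becker 15,123.82; Delacroix 10,041.80; Kowalski 13,560.90; Andrade 13,154.02.
Rounded to nearest $5: Haddad $19,075; Halvorsen $15,540; Becker $15,125; Delacroix $10,040; Kowalski $13,560; Andrade $13,155. Sum = $86,495.
No rounding difference to absorb.

Haddad: $19,075; Halvorsen: $15,540; Becker: $15,125; Delacroix: $10,040; Kowalski: $13,560; Andrade: $13,155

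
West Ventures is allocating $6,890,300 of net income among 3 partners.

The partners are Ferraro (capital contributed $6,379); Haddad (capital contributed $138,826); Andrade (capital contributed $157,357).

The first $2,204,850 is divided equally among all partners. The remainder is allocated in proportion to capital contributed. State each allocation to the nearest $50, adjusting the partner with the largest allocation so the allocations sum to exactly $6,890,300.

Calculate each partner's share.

Ferraro: $833,750 · Haddad: $2,884,800 · Andrade: $3,171,750

First tranche $2,204,850 split equally: $734,950 each.
Remainder $4,685,450 by capital contributed (total 302,562): Ferraro 98,784.66 → $98,800; Haddad 2,149,847.90 → $2,149,850; Andrade 2,436,817.43 → $2,436,800.
Totals: Ferraro $734,950 + $98,800 = $833,750; Haddad $734,950 + $2,149,850 = $2,884,800; Andrade $734,950 + $2,436,800 = $3,171,750.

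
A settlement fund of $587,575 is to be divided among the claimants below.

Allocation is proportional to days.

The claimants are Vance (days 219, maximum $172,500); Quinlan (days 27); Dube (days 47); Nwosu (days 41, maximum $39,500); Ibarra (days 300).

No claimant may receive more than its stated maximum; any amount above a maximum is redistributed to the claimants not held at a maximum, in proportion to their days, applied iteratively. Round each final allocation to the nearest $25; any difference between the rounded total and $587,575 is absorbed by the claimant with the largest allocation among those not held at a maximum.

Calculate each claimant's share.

Vance: $172,500 · Quinlan: $27,125 · Dube: $47,200 · Nwosu: $39,500 · Ibarra: $301,250

Sum of days: 634.
Pro-rata shares before constraints: Vance 202,963.60; Quinlan 25,022.91; Dube 43,558.40; Nwosu 37,997.75; Ibarra 278,032.33.
Held at cap: Vance ($172,500); balance $415,075 reallocated over remaining days 415.
Held at cap: Nwosu ($39,500); balance $375,575 reallocated over remaining days 374.
Redistributed shares: Quinlan 27,113.70 → $27,125; Dube 47,197.93 → $47,200; Ibarra 301,263.37 → $301,275.
Rounding difference −$25 applied to Ibarra → $301,250.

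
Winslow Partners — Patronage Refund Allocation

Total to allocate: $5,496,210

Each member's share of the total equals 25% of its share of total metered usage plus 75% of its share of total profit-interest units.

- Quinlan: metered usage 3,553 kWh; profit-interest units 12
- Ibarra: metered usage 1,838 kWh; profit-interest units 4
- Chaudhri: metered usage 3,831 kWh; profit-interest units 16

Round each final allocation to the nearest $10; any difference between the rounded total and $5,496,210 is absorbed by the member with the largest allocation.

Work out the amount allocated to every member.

Metered usage total 9,222; profit-interest units total 32.
Combined weights (25% metered usage + 75% profit-interest units): Quinlan 0.3776; Ibarra 0.1436; Chaudhri 0.4789.
Unrounded shares: Quinlan 2,075,196.24; Ibarra 789,126.61; Chaudhri 2,631,887.16.
At nearest $10: Quinlan $2,075,200; Ibarra $789,130; Chaudhri $2,631,890. Sum = $5,496,220.
Difference $5,496,210 − $5,496,220 = −$10 applied to largest allocation (Chaudhri): Chaudhri becomes $2,631,880.

Quinlan: $2,075,200 | Ibarra: $789,130 | Chaudhri: $2,631,880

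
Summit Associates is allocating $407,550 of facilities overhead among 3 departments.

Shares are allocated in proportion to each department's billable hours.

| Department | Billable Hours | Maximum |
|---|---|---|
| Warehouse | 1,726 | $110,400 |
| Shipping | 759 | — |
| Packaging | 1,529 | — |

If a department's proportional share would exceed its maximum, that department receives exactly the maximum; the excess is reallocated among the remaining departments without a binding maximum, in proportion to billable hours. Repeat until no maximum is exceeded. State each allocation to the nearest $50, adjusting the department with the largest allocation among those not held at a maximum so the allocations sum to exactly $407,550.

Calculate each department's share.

Sum of billable hours: 4,014.
Pro-rata shares before constraints: Warehouse 175,244.47; Shipping 77,062.89; Packaging 155,242.64.
Cap binds for Warehouse ($110,400); balance $297,150 reallocated over remaining billable hours 2,288.
Remaining shares: Shipping 98,573.80 → $98,550; Packaging 198,576.20 → $198,600.

Warehouse: $110,400 · Shipping: $98,550 · Packaging: $198,600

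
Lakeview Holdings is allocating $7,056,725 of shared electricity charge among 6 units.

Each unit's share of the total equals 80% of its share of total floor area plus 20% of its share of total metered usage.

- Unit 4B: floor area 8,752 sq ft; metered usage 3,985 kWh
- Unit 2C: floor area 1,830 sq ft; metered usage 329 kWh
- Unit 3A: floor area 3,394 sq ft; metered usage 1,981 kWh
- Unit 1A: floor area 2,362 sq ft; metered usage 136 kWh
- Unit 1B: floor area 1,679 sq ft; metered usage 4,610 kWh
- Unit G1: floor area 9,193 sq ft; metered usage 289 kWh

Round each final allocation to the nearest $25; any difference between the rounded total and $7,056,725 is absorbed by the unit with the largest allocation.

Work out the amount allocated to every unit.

Totals — floor area 27,210, metered usage 11,330.
Combined weights (80% floor area + 20% metered usage): Unit 4B 0.3277; Unit 2C 0.0596; Unit 3A 0.1348; Unit 1A 0.0718; Unit 1B 0.1307; Unit G1 0.2754.
Unrounded shares: Unit 4B 2,312,216.26; Unit 2C 420,660.83; Unit 3A 950,935.69; Unit 1A 506,995.79; Unit 1B 922,603.85; Unit G1 1,943,312.58.
Rounded to nearest $25: Unit 4B $2,312,225; Unit 2C $420,650; Unit 3A $950,925; Unit 1A $507,000; Unit 1B $922,600; Unit G1 $1,943,325. Sum = $7,056,725.
No rounding difference to absorb.

Unit 4B: $2,312,225 | Unit 2C: $420,650 | Unit 3A: $950,925 | Unit 1A: $507,000 | Unit 1B: $922,600 | Unit G1: $1,943,325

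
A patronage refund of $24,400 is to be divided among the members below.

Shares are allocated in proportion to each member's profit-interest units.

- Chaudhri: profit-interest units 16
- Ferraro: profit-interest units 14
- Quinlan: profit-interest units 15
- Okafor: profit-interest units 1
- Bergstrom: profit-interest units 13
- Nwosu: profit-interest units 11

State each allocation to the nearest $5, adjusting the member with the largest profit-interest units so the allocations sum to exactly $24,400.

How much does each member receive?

Chaudhri: $5,575 · Ferraro: $4,880 · Quinlan: $5,230 · Okafor: $350 · Bergstrom: $4,530 · Nwosu: $3,835

Profit-interest units total: 16 + 14 + 15 + 1 + 13 + 11 = 70.
Pro-rata amounts: Chaudhri 5,577.14; Ferraro 4,880.00; Quinlan 5,228.57; Okafor 348.57; Bergstrom 4,531.43; Nwosu 3,834.29.
At nearest $5: Chaudhri $5,575; Ferraro $4,880; Quinlan $5,230; Okafor $350; Bergstrom $4,530; Nwosu $3,835. Sum = $24,400.
Sum already equals the total — no adjustment.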